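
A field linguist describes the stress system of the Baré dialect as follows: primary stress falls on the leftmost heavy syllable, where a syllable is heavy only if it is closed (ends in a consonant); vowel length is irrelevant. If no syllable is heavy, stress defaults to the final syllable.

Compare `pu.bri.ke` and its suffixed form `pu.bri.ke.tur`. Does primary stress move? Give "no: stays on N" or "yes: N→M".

yes: 3→4

Base `pu.bri.ke` (3 syllables):
  Weights: 1 pu L, 2 bri L, 3 ke L.
  No heavy syllable in the domain; default to the final syllable = syllable 3.
  → primary stress on syllable 3.
Suffixed `pu.bri.ke.tur` (4 syllables):
  Weights: 1 pu L, 2 bri L, 3 ke L, 4 tur H.
  Heavy syllables in the domain: 4. The leftmost is syllable 4 (tur).
  → primary stress on syllable 4.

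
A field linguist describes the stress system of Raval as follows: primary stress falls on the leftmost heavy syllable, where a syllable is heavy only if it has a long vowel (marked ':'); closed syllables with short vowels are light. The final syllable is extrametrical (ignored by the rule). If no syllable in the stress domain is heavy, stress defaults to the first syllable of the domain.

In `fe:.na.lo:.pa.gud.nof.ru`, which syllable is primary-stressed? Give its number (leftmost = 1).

1

The final syllable (7, ru) is extrametrical; the stress domain is syllables 1–6.
Weights: 1 fe: H, 2 na L, 3 lo: H, 4 pa L, 5 gud L, 6 nof L.
Heavy syllables in the domain: 1, 3. The leftmost is syllable 1 (fe:).
Primary stress: syllable 1 → ˈfe:.na.lo:.pa.gud.nof.ru.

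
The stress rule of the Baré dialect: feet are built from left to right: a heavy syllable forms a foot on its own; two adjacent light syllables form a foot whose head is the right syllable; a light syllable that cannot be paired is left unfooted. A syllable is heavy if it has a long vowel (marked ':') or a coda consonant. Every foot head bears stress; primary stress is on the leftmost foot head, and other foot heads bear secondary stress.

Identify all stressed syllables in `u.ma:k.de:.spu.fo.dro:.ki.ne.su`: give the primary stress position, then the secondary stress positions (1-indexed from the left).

primary 2, secondary 3, 5, 6, 8

Weights: 1 u L, 2 ma:k H, 3 de: H, 4 spu L, 5 fo L, 6 dro: H, 7 ki L, 8 ne L, 9 su L.
Parse left to right (heavy = foot alone; LL = one foot; stranded L unfooted): u (ˈma:k) (ˈde:) (spu.ˈfo) (ˈdro:) (ki.ˈne) su.
Foot heads: 2, 3, 5, 6, 8.
Primary stress on the leftmost head = syllable 2.
Secondary stress on 3, 5, 6, 8: u.ˈma:k.ˌde:.spu.ˌfo.ˌdro:.ki.ˌne.su.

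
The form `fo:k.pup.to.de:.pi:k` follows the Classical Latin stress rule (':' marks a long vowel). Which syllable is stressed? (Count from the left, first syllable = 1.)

4

Classical Latin: stress the penult if heavy (long vowel or closed), else the antepenult.
Weights: 3 to L, 4 de: H, 5 pi:k H.
The penult (syllable 4, de:) is heavy, so it takes stress.
Stress on syllable 4: fo:k.pup.to.ˈde:.pi:k.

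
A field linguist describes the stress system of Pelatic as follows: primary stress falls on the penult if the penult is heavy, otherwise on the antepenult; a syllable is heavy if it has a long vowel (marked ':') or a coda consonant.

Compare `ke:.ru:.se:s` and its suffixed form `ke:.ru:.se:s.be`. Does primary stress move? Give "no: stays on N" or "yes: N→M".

yes: 2→3

Base `ke:.ru:.se:s` (3 syllables):
  Weights: 1 ke: H, 2 ru: H, 3 se:s H.
  The penult (syllable 2, ru:) is heavy, so it takes stress.
  → primary stress on syllable 2.
Suffixed `ke:.ru:.se:s.be` (4 syllables):
  Weights: 2 ru: H, 3 se:s H, 4 be L.
  The penult (syllable 3, se:s) is heavy, so it takes stress.
  → primary stress on syllable 3.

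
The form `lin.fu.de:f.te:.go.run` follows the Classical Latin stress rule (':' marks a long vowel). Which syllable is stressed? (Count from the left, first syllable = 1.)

4

Classical Latin: stress the penult if heavy (long vowel or closed), else the antepenult.
Weights: 4 te: H, 5 go L, 6 run H.
The penult (syllable 5, go) is light, so stress falls on the antepenult (syllable 4, te:).
Stress on syllable 4: lin.fu.de:f.ˈte:.go.run.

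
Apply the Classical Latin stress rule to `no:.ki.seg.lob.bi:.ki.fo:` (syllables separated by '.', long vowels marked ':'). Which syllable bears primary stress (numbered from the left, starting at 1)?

Classical Latin: stress the penult if heavy (long vowel or closed), else the antepenult.
Weights: 5 bi: H, 6 ki L, 7 fo: H.
The penult (syllable 6, ki) is light, so stress falls on the antepenult (syllable 5, bi:).
Stress on syllable 5: no:.ki.seg.lob.ˈbi:.ki.fo:.

5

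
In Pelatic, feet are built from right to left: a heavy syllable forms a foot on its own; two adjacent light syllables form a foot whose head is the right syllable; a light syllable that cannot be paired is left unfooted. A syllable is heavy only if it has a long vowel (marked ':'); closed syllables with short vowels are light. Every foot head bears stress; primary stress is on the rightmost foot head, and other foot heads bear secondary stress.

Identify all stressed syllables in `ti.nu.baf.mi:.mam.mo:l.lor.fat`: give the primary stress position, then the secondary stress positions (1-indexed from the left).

primary 8, secondary 3, 4, 6

Weights: 1 ti L, 2 nu L, 3 baf L, 4 mi: H, 5 mam L, 6 mo:l H, 7 lor L, 8 fat L.
Parse right to left (heavy = foot alone; LL = one foot; stranded L unfooted): ti (nu.ˈbaf) (ˈmi:) mam (ˈmo:l) (lor.ˈfat).
Foot heads: 3, 4, 6, 8.
Primary stress on the rightmost head = syllable 8.
Secondary stress on 3, 4, 6: ti.nu.ˌbaf.ˌmi:.mam.ˌmo:l.lor.ˈfat.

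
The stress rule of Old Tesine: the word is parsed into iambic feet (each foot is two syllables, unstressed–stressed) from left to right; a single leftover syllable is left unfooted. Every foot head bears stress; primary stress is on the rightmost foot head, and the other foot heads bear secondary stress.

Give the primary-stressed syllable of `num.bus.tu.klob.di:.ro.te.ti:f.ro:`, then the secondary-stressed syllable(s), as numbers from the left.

Parse left to right into iambic (σˈσ) feet: (num.ˈbus) (tu.ˈklob) (di:.ˈro) (te.ˈti:f) ro:. Syllable 9 is left unfooted.
Foot heads (stressed positions): 2, 4, 6, 8.
End Rule Rightmost: primary stress on the rightmost head = syllable 8.
Secondary stress on 2, 4, 6: num.ˌbus.tu.ˌklob.di:.ˌro.te.ˈti:f.ro:.

primary 8, secondary 2, 4, 6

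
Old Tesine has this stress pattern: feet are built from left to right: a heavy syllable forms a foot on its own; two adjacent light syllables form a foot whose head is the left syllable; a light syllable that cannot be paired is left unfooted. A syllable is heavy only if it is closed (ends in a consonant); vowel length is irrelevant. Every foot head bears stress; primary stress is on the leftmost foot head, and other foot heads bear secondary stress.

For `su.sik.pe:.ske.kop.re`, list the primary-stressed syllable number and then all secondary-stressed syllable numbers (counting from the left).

Weights: 1 su L, 2 sik H, 3 pe: L, 4 ske L, 5 kop H, 6 re L.
Parse left to right (heavy = foot alone; LL = one foot; stranded L unfooted): su (ˈsik) (ˈpe:.ske) (ˈkop) re.
Foot heads: 2, 3, 5.
Primary stress on the leftmost head = syllable 2.
Secondary stress on 3, 5: su.ˈsik.ˌpe:.ske.ˌkop.re.

primary 2, secondary 3, 5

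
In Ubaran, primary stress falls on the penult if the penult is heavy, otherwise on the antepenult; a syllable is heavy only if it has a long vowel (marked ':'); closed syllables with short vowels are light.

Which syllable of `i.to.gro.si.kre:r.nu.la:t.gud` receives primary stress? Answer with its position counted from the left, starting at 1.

Weights: 6 nu L, 7 la:t H, 8 gud L.
The penult (syllable 7, la:t) is heavy, so it takes stress.
Primary stress: syllable 7 → i.to.gro.si.kre:r.nu.ˈla:t.gud.

7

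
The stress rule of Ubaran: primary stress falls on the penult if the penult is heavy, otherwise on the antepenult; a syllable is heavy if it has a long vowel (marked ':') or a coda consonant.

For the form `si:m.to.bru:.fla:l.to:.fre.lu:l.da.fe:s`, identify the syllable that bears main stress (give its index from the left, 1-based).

Weights: 7 lu:l H, 8 da L, 9 fe:s H.
The penult (syllable 8, da) is light, so stress falls on the antepenult (syllable 7, lu:l).
Primary stress: syllable 7 → si:m.to.bru:.fla:l.to:.fre.ˈlu:l.da.fe:s.

7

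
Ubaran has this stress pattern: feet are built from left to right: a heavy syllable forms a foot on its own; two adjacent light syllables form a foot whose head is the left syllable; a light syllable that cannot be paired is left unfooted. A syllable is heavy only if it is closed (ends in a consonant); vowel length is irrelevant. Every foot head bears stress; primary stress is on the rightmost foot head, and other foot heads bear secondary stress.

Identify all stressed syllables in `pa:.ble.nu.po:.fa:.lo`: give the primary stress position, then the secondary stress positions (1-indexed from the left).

primary 5, secondary 1, 3

Weights: 1 pa: L, 2 ble L, 3 nu L, 4 po: L, 5 fa: L, 6 lo L.
Parse left to right (heavy = foot alone; LL = one foot; stranded L unfooted): (ˈpa:.ble) (ˈnu.po:) (ˈfa:.lo).
Foot heads: 1, 3, 5.
Primary stress on the rightmost head = syllable 5.
Secondary stress on 1, 3: ˌpa:.ble.ˌnu.po:.ˈfa:.lo.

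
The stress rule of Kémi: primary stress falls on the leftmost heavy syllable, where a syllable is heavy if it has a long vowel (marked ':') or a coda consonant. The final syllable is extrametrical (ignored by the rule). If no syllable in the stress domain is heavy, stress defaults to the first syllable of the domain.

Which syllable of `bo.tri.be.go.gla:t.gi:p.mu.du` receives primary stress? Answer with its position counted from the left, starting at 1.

The final syllable (8, du) is extrametrical; the stress domain is syllables 1–7.
Weights: 1 bo L, 2 tri L, 3 be L, 4 go L, 5 gla:t H, 6 gi:p H, 7 mu L.
Heavy syllables in the domain: 5, 6. The leftmost is syllable 5 (gla:t).
Primary stress: syllable 5 → bo.tri.be.go.ˈgla:t.gi:p.mu.du.

5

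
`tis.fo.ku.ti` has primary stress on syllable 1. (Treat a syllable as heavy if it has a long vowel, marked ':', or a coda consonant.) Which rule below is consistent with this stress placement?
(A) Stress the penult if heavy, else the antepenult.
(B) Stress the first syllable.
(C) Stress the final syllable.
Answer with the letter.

B

Rule A → syllable 2 (observed: 1).
Rule B → syllable 1 ✓.
Rule C → syllable 4 (observed: 1).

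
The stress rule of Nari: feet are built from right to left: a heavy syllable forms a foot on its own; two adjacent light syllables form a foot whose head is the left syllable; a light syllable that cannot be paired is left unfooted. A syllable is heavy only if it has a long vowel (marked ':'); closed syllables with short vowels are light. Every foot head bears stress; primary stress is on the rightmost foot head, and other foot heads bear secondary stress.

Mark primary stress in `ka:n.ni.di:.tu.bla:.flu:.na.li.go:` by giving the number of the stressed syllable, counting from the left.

9

Weights: 1 ka:n H, 2 ni L, 3 di: H, 4 tu L, 5 bla: H, 6 flu: H, 7 na L, 8 li L, 9 go: H.
Parse right to left (heavy = foot alone; LL = one foot; stranded L unfooted): (ˈka:n) ni (ˈdi:) tu (ˈbla:) (ˈflu:) (ˈna.li) (ˈgo:).
Foot heads: 1, 3, 5, 6, 7, 9.
Primary stress on the rightmost head = syllable 9.
Primary stress: syllable 9 → ka:n.ni.di:.tu.bla:.flu:.na.li.ˈgo:.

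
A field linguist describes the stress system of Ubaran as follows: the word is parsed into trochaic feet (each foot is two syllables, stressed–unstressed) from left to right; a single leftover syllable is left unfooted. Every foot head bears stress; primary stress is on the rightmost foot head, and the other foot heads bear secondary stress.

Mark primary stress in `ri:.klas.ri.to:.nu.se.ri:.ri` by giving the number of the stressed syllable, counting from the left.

7

Parse left to right into trochaic (ˈσσ) feet: (ˈri:.klas) (ˈri.to:) (ˈnu.se) (ˈri:.ri).
Foot heads (stressed positions): 1, 3, 5, 7.
End Rule Rightmost: primary stress on the rightmost head = syllable 7.
Primary stress: syllable 7 → ri:.klas.ri.to:.nu.se.ˈri:.ri.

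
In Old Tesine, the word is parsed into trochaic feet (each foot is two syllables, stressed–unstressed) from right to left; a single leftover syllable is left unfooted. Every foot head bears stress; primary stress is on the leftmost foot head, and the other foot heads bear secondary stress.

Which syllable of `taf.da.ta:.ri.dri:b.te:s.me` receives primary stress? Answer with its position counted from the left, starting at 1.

2

Parse right to left into trochaic (ˈσσ) feet: taf (ˈda.ta:) (ˈri.dri:b) (ˈte:s.me). Syllable 1 is left unfooted.
Foot heads (stressed positions): 2, 4, 6.
End Rule Leftmost: primary stress on the leftmost head = syllable 2.
Primary stress: syllable 2 → taf.ˈda.ta:.ri.dri:b.te:s.me.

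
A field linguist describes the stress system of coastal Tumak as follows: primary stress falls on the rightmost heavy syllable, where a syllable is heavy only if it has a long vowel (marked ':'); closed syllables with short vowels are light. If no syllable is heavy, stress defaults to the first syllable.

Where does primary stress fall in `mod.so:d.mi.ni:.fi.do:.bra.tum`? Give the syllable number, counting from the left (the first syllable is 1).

Weights: 1 mod L, 2 so:d H, 3 mi L, 4 ni: H, 5 fi L, 6 do: H, 7 bra L, 8 tum L.
Heavy syllables in the domain: 2, 4, 6. The rightmost is syllable 6 (do:).
Primary stress: syllable 6 → mod.so:d.mi.ni:.fi.ˈdo:.bra.tum.

6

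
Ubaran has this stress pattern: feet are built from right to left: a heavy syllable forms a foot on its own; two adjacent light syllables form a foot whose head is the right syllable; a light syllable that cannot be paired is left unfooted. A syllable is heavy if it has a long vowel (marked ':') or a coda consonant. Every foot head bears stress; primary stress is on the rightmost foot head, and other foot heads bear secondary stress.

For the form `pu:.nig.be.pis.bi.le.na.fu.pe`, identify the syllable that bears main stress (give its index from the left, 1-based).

Weights: 1 pu: H, 2 nig H, 3 be L, 4 pis H, 5 bi L, 6 le L, 7 na L, 8 fu L, 9 pe L.
Parse right to left (heavy = foot alone; LL = one foot; stranded L unfooted): (ˈpu:) (ˈnig) be (ˈpis) bi (le.ˈna) (fu.ˈpe).
Foot heads: 1, 2, 4, 7, 9.
Primary stress on the rightmost head = syllable 9.
Primary stress: syllable 9 → pu:.nig.be.pis.bi.le.na.fu.ˈpe.

9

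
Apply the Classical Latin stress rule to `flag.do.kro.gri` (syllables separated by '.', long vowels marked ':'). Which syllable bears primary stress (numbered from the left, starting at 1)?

2

Classical Latin: stress the penult if heavy (long vowel or closed), else the antepenult.
Weights: 2 do L, 3 kro L, 4 gri L.
The penult (syllable 3, kro) is light, so stress falls on the antepenult (syllable 2, do).
Stress on syllable 2: flag.ˈdo.kro.gri.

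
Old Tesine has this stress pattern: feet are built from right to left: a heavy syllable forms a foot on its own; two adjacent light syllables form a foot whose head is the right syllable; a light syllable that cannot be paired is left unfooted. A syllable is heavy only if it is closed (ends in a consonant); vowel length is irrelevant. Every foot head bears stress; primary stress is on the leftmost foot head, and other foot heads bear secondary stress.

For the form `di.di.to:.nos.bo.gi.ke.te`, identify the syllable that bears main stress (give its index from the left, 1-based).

Weights: 1 di L, 2 di L, 3 to: L, 4 nos H, 5 bo L, 6 gi L, 7 ke L, 8 te L.
Parse right to left (heavy = foot alone; LL = one foot; stranded L unfooted): di (di.ˈto:) (ˈnos) (bo.ˈgi) (ke.ˈte).
Foot heads: 3, 4, 6, 8.
Primary stress on the leftmost head = syllable 3.
Primary stress: syllable 3 → di.di.ˈto:.nos.bo.gi.ke.te.

3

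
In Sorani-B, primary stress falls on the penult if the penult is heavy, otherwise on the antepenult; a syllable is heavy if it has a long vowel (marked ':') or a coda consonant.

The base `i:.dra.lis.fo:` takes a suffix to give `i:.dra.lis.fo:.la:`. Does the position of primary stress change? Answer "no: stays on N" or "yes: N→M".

yes: 3→4

Base `i:.dra.lis.fo:` (4 syllables):
  Weights: 2 dra L, 3 lis H, 4 fo: H.
  The penult (syllable 3, lis) is heavy, so it takes stress.
  → primary stress on syllable 3.
Suffixed `i:.dra.lis.fo:.la:` (5 syllables):
  Weights: 3 lis H, 4 fo: H, 5 la: H.
  The penult (syllable 4, fo:) is heavy, so it takes stress.
  → primary stress on syllable 4.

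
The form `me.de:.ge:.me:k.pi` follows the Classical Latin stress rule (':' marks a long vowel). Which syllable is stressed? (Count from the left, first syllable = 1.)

4

Classical Latin: stress the penult if heavy (long vowel or closed), else the antepenult.
Weights: 3 ge: H, 4 me:k H, 5 pi L.
The penult (syllable 4, me:k) is heavy, so it takes stress.
Stress on syllable 4: me.de:.ge:.ˈme:k.pi.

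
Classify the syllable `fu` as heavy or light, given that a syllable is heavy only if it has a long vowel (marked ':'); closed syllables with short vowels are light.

`fu`: short vowel, open (no coda). Short vowel → light.

light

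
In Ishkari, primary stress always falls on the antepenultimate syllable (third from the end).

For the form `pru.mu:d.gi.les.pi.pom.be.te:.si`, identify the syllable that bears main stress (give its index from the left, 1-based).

The word has 9 syllables; the antepenultimate syllable (third from the end) is syllable 7 (be).
Primary stress: syllable 7 → pru.mu:d.gi.les.pi.pom.ˈbe.te:.si.

7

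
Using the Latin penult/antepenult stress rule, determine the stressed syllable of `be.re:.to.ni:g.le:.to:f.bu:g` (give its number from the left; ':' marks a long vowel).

6

Classical Latin: stress the penult if heavy (long vowel or closed), else the antepenult.
Weights: 5 le: H, 6 to:f H, 7 bu:g H.
The penult (syllable 6, to:f) is heavy, so it takes stress.
Stress on syllable 6: be.re:.to.ni:g.le:.ˈto:f.bu:g.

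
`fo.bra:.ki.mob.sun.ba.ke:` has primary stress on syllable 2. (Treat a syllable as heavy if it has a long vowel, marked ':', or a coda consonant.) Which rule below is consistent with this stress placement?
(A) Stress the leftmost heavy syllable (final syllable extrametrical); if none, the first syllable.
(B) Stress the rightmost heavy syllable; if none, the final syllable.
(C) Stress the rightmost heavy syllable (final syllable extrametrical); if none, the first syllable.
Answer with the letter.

A

Rule A → syllable 2 ✓.
Rule B → syllable 7 (observed: 2).
Rule C → syllable 5 (observed: 2).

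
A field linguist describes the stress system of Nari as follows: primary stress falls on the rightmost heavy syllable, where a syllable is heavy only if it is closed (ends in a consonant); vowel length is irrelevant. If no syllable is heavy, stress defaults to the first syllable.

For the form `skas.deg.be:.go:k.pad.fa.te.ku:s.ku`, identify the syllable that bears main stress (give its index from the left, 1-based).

8

Weights: 1 skas H, 2 deg H, 3 be: L, 4 go:k H, 5 pad H, 6 fa L, 7 te L, 8 ku:s H, 9 ku L.
Heavy syllables in the domain: 1, 2, 4, 5, 8. The rightmost is syllable 8 (ku:s).
Primary stress: syllable 8 → skas.deg.be:.go:k.pad.fa.te.ˈku:s.ku.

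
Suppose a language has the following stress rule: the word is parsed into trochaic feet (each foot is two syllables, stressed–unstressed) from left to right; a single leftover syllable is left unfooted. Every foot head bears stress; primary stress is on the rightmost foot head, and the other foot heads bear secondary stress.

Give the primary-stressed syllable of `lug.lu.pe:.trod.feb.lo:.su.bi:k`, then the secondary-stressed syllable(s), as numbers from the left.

primary 7, secondary 1, 3, 5

Parse left to right into trochaic (ˈσσ) feet: (ˈlug.lu) (ˈpe:.trod) (ˈfeb.lo:) (ˈsu.bi:k).
Foot heads (stressed positions): 1, 3, 5, 7.
End Rule Rightmost: primary stress on the rightmost head = syllable 7.
Secondary stress on 1, 3, 5: ˌlug.lu.ˌpe:.trod.ˌfeb.lo:.ˈsu.bi:k.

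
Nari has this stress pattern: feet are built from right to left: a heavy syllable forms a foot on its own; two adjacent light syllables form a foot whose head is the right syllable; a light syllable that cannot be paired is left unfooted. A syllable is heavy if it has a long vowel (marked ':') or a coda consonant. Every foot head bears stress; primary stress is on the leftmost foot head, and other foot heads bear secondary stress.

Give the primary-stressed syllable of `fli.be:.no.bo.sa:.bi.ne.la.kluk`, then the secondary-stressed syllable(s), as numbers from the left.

primary 2, secondary 4, 5, 8, 9

Weights: 1 fli L, 2 be: H, 3 no L, 4 bo L, 5 sa: H, 6 bi L, 7 ne L, 8 la L, 9 kluk H.
Parse right to left (heavy = foot alone; LL = one foot; stranded L unfooted): fli (ˈbe:) (no.ˈbo) (ˈsa:) bi (ne.ˈla) (ˈkluk).
Foot heads: 2, 4, 5, 8, 9.
Primary stress on the leftmost head = syllable 2.
Secondary stress on 4, 5, 8, 9: fli.ˈbe:.no.ˌbo.ˌsa:.bi.ne.ˌla.ˌkluk.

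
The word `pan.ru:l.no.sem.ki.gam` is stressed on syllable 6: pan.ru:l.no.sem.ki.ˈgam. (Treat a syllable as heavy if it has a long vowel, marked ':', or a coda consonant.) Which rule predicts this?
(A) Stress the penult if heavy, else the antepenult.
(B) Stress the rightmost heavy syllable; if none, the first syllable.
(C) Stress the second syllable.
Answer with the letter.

B

Rule A → syllable 4 (observed: 6).
Rule B → syllable 6 ✓.
Rule C → syllable 2 (observed: 6).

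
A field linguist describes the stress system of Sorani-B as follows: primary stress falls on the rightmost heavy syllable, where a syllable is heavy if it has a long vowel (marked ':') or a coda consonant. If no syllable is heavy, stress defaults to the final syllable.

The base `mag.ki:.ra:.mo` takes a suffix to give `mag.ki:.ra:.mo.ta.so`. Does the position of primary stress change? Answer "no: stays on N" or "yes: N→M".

Base `mag.ki:.ra:.mo` (4 syllables):
  Weights: 1 mag H, 2 ki: H, 3 ra: H, 4 mo L.
  Heavy syllables in the domain: 1, 2, 3. The rightmost is syllable 3 (ra:).
  → primary stress on syllable 3.
Suffixed `mag.ki:.ra:.mo.ta.so` (6 syllables):
  Weights: 1 mag H, 2 ki: H, 3 ra: H, 4 mo L, 5 ta L, 6 so L.
  Heavy syllables in the domain: 1, 2, 3. The rightmost is syllable 3 (ra:).
  → primary stress on syllable 3.

no: stays on 3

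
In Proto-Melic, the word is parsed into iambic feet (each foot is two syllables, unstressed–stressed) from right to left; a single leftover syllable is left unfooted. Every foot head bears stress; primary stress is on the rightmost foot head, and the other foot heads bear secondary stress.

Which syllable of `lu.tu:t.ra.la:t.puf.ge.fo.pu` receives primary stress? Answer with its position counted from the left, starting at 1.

Parse right to left into iambic (σˈσ) feet: (lu.ˈtu:t) (ra.ˈla:t) (puf.ˈge) (fo.ˈpu).
Foot heads (stressed positions): 2, 4, 6, 8.
End Rule Rightmost: primary stress on the rightmost head = syllable 8.
Primary stress: syllable 8 → lu.tu:t.ra.la:t.puf.ge.fo.ˈpu.

8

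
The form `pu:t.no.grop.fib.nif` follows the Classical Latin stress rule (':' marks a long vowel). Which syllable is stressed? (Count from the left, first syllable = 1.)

Classical Latin: stress the penult if heavy (long vowel or closed), else the antepenult.
Weights: 3 grop H, 4 fib H, 5 nif H.
The penult (syllable 4, fib) is heavy, so it takes stress.
Stress on syllable 4: pu:t.no.grop.ˈfib.nif.

4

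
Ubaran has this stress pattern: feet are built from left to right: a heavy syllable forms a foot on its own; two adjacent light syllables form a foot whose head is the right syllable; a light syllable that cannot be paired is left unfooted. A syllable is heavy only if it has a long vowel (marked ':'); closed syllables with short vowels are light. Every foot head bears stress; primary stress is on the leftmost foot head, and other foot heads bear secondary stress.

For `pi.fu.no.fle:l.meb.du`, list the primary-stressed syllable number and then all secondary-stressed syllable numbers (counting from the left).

primary 2, secondary 4, 6

Weights: 1 pi L, 2 fu L, 3 no L, 4 fle:l H, 5 meb L, 6 du L.
Parse left to right (heavy = foot alone; LL = one foot; stranded L unfooted): (pi.ˈfu) no (ˈfle:l) (meb.ˈdu).
Foot heads: 2, 4, 6.
Primary stress on the leftmost head = syllable 2.
Secondary stress on 4, 6: pi.ˈfu.no.ˌfle:l.meb.ˌdu.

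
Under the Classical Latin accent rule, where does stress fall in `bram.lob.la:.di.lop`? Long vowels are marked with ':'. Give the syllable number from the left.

Classical Latin: stress the penult if heavy (long vowel or closed), else the antepenult.
Weights: 3 la: H, 4 di L, 5 lop H.
The penult (syllable 4, di) is light, so stress falls on the antepenult (syllable 3, la:).
Stress on syllable 3: bram.lob.ˈla:.di.lop.

3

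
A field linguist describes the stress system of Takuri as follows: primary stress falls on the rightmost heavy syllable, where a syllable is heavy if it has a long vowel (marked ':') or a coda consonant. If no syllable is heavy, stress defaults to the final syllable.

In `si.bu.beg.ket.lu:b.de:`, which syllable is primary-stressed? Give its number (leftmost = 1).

6

Weights: 1 si L, 2 bu L, 3 beg H, 4 ket H, 5 lu:b H, 6 de: H.
Heavy syllables in the domain: 3, 4, 5, 6. The rightmost is syllable 6 (de:).
Primary stress: syllable 6 → si.bu.beg.ket.lu:b.ˈde:.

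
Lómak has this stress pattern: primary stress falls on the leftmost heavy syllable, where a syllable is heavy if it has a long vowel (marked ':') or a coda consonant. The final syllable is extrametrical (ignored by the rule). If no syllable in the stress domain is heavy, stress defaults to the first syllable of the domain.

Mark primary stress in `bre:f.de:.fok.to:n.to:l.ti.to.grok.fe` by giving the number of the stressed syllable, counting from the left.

1

The final syllable (9, fe) is extrametrical; the stress domain is syllables 1–8.
Weights: 1 bre:f H, 2 de: H, 3 fok H, 4 to:n H, 5 to:l H, 6 ti L, 7 to L, 8 grok H.
Heavy syllables in the domain: 1, 2, 3, 4, 5, 8. The leftmost is syllable 1 (bre:f).
Primary stress: syllable 1 → ˈbre:f.de:.fok.to:n.to:l.ti.to.grok.fe.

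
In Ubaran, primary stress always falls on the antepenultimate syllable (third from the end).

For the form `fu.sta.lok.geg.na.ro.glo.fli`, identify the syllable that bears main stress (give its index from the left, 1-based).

6

The word has 8 syllables; the antepenultimate syllable (third from the end) is syllable 6 (ro).
Primary stress: syllable 6 → fu.sta.lok.geg.na.ˈro.glo.fli.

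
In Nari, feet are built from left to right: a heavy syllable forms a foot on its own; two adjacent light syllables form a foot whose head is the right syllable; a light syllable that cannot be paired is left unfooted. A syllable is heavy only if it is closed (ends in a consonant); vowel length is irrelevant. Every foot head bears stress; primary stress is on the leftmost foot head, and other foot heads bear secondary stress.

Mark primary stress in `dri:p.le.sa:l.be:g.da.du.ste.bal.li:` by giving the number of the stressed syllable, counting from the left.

Weights: 1 dri:p H, 2 le L, 3 sa:l H, 4 be:g H, 5 da L, 6 du L, 7 ste L, 8 bal H, 9 li: L.
Parse left to right (heavy = foot alone; LL = one foot; stranded L unfooted): (ˈdri:p) le (ˈsa:l) (ˈbe:g) (da.ˈdu) ste (ˈbal) li:.
Foot heads: 1, 3, 4, 6, 8.
Primary stress on the leftmost head = syllable 1.
Primary stress: syllable 1 → ˈdri:p.le.sa:l.be:g.da.du.ste.bal.li:.

1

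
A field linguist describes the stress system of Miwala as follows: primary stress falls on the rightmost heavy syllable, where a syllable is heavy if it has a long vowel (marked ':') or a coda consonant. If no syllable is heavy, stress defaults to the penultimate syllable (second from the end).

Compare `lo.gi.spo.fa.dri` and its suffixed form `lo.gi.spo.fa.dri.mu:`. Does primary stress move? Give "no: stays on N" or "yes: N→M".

Base `lo.gi.spo.fa.dri` (5 syllables):
  Weights: 1 lo L, 2 gi L, 3 spo L, 4 fa L, 5 dri L.
  No heavy syllable in the domain; default to the penultimate syllable (second from the end) = syllable 4.
  → primary stress on syllable 4.
Suffixed `lo.gi.spo.fa.dri.mu:` (6 syllables):
  Weights: 1 lo L, 2 gi L, 3 spo L, 4 fa L, 5 dri L, 6 mu: H.
  Heavy syllables in the domain: 6. The rightmost is syllable 6 (mu:).
  → primary stress on syllable 6.

yes: 4→6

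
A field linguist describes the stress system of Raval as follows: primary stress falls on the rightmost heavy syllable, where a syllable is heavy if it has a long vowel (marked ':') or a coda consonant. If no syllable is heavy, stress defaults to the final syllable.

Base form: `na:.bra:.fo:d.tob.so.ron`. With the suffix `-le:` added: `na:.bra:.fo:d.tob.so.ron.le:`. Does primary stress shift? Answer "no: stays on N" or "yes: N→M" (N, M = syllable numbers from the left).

Base `na:.bra:.fo:d.tob.so.ron` (6 syllables):
  Weights: 1 na: H, 2 bra: H, 3 fo:d H, 4 tob H, 5 so L, 6 ron H.
  Heavy syllables in the domain: 1, 2, 3, 4, 6. The rightmost is syllable 6 (ron).
  → primary stress on syllable 6.
Suffixed `na:.bra:.fo:d.tob.so.ron.le:` (7 syllables):
  Weights: 1 na: H, 2 bra: H, 3 fo:d H, 4 tob H, 5 so L, 6 ron H, 7 le: H.
  Heavy syllables in the domain: 1, 2, 3, 4, 6, 7. The rightmost is syllable 7 (le:).
  → primary stress on syllable 7.

yes: 6→7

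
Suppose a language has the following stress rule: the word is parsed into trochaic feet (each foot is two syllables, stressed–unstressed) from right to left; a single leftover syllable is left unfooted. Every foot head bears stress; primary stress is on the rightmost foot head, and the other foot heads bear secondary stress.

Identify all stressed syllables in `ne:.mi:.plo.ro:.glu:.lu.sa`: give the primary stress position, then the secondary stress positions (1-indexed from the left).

primary 6, secondary 2, 4

Parse right to left into trochaic (ˈσσ) feet: ne: (ˈmi:.plo) (ˈro:.glu:) (ˈlu.sa). Syllable 1 is left unfooted.
Foot heads (stressed positions): 2, 4, 6.
End Rule Rightmost: primary stress on the rightmost head = syllable 6.
Secondary stress on 2, 4: ne:.ˌmi:.plo.ˌro:.glu:.ˈlu.sa.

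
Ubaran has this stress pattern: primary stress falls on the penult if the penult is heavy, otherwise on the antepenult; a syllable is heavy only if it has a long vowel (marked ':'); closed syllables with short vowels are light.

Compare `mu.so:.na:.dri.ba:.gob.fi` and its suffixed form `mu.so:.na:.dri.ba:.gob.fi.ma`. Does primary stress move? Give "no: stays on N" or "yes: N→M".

Base `mu.so:.na:.dri.ba:.gob.fi` (7 syllables):
  Weights: 5 ba: H, 6 gob L, 7 fi L.
  The penult (syllable 6, gob) is light, so stress falls on the antepenult (syllable 5, ba:).
  → primary stress on syllable 5.
Suffixed `mu.so:.na:.dri.ba:.gob.fi.ma` (8 syllables):
  Weights: 6 gob L, 7 fi L, 8 ma L.
  The penult (syllable 7, fi) is light, so stress falls on the antepenult (syllable 6, gob).
  → primary stress on syllable 6.

yes: 5→6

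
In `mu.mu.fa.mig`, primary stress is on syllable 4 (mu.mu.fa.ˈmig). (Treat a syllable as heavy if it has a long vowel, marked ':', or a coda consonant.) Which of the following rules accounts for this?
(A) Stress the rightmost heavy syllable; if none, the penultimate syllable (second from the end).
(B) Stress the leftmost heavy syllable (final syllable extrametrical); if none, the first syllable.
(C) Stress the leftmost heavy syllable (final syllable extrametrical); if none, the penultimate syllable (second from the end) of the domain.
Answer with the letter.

Rule A → syllable 4 ✓.
Rule B → syllable 1 (observed: 4).
Rule C → syllable 2 (observed: 4).

A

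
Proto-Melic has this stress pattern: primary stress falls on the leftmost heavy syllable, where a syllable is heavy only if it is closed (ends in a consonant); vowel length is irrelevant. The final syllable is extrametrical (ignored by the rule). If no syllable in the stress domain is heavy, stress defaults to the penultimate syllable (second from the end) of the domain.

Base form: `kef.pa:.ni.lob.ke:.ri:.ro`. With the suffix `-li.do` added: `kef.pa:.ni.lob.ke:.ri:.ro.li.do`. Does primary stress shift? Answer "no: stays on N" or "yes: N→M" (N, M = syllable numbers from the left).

no: stays on 1

Base `kef.pa:.ni.lob.ke:.ri:.ro` (7 syllables):
  The final syllable (7, ro) is extrametrical; the stress domain is syllables 1–6.
  Weights: 1 kef H, 2 pa: L, 3 ni L, 4 lob H, 5 ke: L, 6 ri: L.
  Heavy syllables in the domain: 1, 4. The leftmost is syllable 1 (kef).
  → primary stress on syllable 1.
Suffixed `kef.pa:.ni.lob.ke:.ri:.ro.li.do` (9 syllables):
  The final syllable (9, do) is extrametrical; the stress domain is syllables 1–8.
  Weights: 1 kef H, 2 pa: L, 3 ni L, 4 lob H, 5 ke: L, 6 ri: L, 7 ro L, 8 li L.
  Heavy syllables in the domain: 1, 4. The leftmost is syllable 1 (kef).
  → primary stress on syllable 1.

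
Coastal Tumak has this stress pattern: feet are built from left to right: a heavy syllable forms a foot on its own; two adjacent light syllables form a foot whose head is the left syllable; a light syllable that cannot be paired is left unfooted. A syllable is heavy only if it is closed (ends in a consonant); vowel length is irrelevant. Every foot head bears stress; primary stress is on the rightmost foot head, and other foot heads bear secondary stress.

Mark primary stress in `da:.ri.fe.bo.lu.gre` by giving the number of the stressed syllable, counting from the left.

Weights: 1 da: L, 2 ri L, 3 fe L, 4 bo L, 5 lu L, 6 gre L.
Parse left to right (heavy = foot alone; LL = one foot; stranded L unfooted): (ˈda:.ri) (ˈfe.bo) (ˈlu.gre).
Foot heads: 1, 3, 5.
Primary stress on the rightmost head = syllable 5.
Primary stress: syllable 5 → da:.ri.fe.bo.ˈlu.gre.

5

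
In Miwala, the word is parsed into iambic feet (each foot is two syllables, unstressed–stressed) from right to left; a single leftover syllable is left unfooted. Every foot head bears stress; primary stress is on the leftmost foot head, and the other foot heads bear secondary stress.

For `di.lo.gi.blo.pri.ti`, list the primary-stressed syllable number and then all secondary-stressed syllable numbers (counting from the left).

primary 2, secondary 4, 6

Parse right to left into iambic (σˈσ) feet: (di.ˈlo) (gi.ˈblo) (pri.ˈti).
Foot heads (stressed positions): 2, 4, 6.
End Rule Leftmost: primary stress on the leftmost head = syllable 2.
Secondary stress on 4, 6: di.ˈlo.gi.ˌblo.pri.ˌti.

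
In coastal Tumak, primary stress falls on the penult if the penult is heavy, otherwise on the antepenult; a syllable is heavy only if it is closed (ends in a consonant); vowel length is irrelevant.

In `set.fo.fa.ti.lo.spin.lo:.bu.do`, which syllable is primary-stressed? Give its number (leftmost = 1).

Weights: 7 lo: L, 8 bu L, 9 do L.
The penult (syllable 8, bu) is light, so stress falls on the antepenult (syllable 7, lo:).
Primary stress: syllable 7 → set.fo.fa.ti.lo.spin.ˈlo:.bu.do.

7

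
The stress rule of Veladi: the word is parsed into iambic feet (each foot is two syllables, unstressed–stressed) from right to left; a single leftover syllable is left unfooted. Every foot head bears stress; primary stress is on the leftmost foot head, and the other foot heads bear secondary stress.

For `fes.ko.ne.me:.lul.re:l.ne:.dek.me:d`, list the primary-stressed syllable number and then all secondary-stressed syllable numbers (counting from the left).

Parse right to left into iambic (σˈσ) feet: fes (ko.ˈne) (me:.ˈlul) (re:l.ˈne:) (dek.ˈme:d). Syllable 1 is left unfooted.
Foot heads (stressed positions): 3, 5, 7, 9.
End Rule Leftmost: primary stress on the leftmost head = syllable 3.
Secondary stress on 5, 7, 9: fes.ko.ˈne.me:.ˌlul.re:l.ˌne:.dek.ˌme:d.

primary 3, secondary 5, 7, 9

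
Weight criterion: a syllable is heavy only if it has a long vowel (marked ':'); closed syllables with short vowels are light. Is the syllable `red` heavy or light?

`red`: short vowel, closed (coda /d/). Short vowel → light.

light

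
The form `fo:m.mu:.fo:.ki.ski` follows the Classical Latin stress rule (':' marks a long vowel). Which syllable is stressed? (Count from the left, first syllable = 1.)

3

Classical Latin: stress the penult if heavy (long vowel or closed), else the antepenult.
Weights: 3 fo: H, 4 ki L, 5 ski L.
The penult (syllable 4, ki) is light, so stress falls on the antepenult (syllable 3, fo:).
Stress on syllable 3: fo:m.mu:.ˈfo:.ki.ski.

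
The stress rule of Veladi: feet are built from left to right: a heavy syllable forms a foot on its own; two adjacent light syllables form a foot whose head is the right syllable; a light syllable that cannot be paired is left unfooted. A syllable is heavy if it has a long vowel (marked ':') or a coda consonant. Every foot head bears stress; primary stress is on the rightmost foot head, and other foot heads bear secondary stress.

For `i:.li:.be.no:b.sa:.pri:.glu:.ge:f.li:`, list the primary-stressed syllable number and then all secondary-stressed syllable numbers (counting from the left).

primary 9, secondary 1, 2, 4, 5, 6, 7, 8

Weights: 1 i: H, 2 li: H, 3 be L, 4 no:b H, 5 sa: H, 6 pri: H, 7 glu: H, 8 ge:f H, 9 li: H.
Parse left to right (heavy = foot alone; LL = one foot; stranded L unfooted): (ˈi:) (ˈli:) be (ˈno:b) (ˈsa:) (ˈpri:) (ˈglu:) (ˈge:f) (ˈli:).
Foot heads: 1, 2, 4, 5, 6, 7, 8, 9.
Primary stress on the rightmost head = syllable 9.
Secondary stress on 1, 2, 4, 5, 6, 7, 8: ˌi:.ˌli:.be.ˌno:b.ˌsa:.ˌpri:.ˌglu:.ˌge:f.ˈli:.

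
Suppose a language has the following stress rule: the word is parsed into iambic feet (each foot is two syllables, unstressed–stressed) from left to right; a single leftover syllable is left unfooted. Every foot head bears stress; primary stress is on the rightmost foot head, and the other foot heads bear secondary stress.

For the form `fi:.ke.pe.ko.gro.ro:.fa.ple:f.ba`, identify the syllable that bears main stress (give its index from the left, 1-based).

Parse left to right into iambic (σˈσ) feet: (fi:.ˈke) (pe.ˈko) (gro.ˈro:) (fa.ˈple:f) ba. Syllable 9 is left unfooted.
Foot heads (stressed positions): 2, 4, 6, 8.
End Rule Rightmost: primary stress on the rightmost head = syllable 8.
Primary stress: syllable 8 → fi:.ke.pe.ko.gro.ro:.fa.ˈple:f.ba.

8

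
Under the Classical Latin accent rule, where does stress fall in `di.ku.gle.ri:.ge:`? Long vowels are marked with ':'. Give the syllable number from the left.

4

Classical Latin: stress the penult if heavy (long vowel or closed), else the antepenult.
Weights: 3 gle L, 4 ri: H, 5 ge: H.
The penult (syllable 4, ri:) is heavy, so it takes stress.
Stress on syllable 4: di.ku.gle.ˈri:.ge:.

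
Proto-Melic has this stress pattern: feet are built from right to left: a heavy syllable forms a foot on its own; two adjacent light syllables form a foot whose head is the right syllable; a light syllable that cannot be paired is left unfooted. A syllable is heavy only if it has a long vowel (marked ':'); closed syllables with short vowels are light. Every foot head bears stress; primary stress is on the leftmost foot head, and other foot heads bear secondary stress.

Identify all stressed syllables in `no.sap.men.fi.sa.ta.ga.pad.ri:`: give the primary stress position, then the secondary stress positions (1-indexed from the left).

primary 2, secondary 4, 6, 8, 9

Weights: 1 no L, 2 sap L, 3 men L, 4 fi L, 5 sa L, 6 ta L, 7 ga L, 8 pad L, 9 ri: H.
Parse right to left (heavy = foot alone; LL = one foot; stranded L unfooted): (no.ˈsap) (men.ˈfi) (sa.ˈta) (ga.ˈpad) (ˈri:).
Foot heads: 2, 4, 6, 8, 9.
Primary stress on the leftmost head = syllable 2.
Secondary stress on 4, 6, 8, 9: no.ˈsap.men.ˌfi.sa.ˌta.ga.ˌpad.ˌri:.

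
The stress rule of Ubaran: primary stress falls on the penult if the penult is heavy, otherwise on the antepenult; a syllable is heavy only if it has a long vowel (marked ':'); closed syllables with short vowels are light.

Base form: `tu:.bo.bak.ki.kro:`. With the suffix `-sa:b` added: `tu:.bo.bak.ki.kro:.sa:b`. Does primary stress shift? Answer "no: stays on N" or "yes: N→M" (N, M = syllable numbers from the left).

Base `tu:.bo.bak.ki.kro:` (5 syllables):
  Weights: 3 bak L, 4 ki L, 5 kro: H.
  The penult (syllable 4, ki) is light, so stress falls on the antepenult (syllable 3, bak).
  → primary stress on syllable 3.
Suffixed `tu:.bo.bak.ki.kro:.sa:b` (6 syllables):
  Weights: 4 ki L, 5 kro: H, 6 sa:b H.
  The penult (syllable 5, kro:) is heavy, so it takes stress.
  → primary stress on syllable 5.

yes: 3→5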